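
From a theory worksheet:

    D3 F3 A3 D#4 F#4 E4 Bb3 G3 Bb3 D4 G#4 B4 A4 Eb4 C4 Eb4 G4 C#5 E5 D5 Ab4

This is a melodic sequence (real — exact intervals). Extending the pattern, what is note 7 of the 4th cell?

Grouping in 7s, the 7th note of each cell is Bb3, Eb4, Ab4.
From Ab4, up a 4th gives Db5.

Db5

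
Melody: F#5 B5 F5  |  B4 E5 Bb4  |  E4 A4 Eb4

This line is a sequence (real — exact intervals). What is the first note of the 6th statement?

Taking 3-note groups, the heads are F#5, B4, E4: the pattern moves down a 5th.
Extending the heads down a 5th: A3 → D3 → G2.

G2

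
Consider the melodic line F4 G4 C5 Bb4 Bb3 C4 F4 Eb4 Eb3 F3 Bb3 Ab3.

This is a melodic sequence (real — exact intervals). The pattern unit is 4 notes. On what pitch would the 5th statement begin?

The 4-note cells begin on F4, Bb3, Eb3 — each down a 5th from the last.
Extending the heads down a 5th: Ab2 → Db2.

Db2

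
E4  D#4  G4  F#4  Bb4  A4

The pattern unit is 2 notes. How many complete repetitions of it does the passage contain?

3

6 notes in groups of 2 gives 6/2 = 3 statements.
Starts: E4, G4, Bb4 — each up a 3rd.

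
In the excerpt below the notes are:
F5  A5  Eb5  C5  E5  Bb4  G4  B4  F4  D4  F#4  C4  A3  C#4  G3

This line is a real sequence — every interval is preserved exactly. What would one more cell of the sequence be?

E3 G#3 D3

With a 3-note motive the entries are F5, C5, G4, D4, A3, each down a 4th from the previous.
Statement 6 starts on E3 and keeps the same exact contour: E3 G#3 D3.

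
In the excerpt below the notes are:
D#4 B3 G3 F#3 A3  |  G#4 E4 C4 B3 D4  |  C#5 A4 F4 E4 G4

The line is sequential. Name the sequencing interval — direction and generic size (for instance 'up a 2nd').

With a 5-note motive the entries are D#4, G#4, C#5, each up a 4th from the previous.
D#4 to G#4 is up a 4th.

up a 4th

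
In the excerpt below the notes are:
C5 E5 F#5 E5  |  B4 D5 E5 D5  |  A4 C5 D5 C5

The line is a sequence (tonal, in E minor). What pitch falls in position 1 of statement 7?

The unit is 4 notes. Position-1 pitches of the 3 shown cells: C5, B4, A4.
Each moves down a 2nd. Continuing: G4 → F#4 → E4 → D4.

D4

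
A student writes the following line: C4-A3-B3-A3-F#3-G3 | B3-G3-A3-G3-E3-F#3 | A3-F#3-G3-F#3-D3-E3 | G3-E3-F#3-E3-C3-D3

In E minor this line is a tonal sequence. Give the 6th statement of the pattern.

The 6-note cells begin on C4, B3, A3, G3 — each down a 2nd from the last.
Extending down a 2nd: F#3 → E3.
Statement 6 starts on E3 and keeps the same diatonic contour: E3 C3 D3 C3 A2 B2.

E3 C3 D3 C3 A2 B2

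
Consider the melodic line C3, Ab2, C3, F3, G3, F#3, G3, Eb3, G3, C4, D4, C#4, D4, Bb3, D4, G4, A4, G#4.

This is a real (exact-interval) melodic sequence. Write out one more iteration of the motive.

A4 F4 A4 D5 E5 D#5

Taking 6-note groups, the heads are C3, G3, D4: the pattern moves up a 5th.
Statement 4 starts on A4 and keeps the same exact contour: A4 F4 A4 D5 E5 D#5.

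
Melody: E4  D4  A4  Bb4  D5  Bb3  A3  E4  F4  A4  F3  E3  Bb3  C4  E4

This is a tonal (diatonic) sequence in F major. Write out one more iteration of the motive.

C3 Bb2 F3 G3 Bb3

Unit = 5 notes; the statements start on E4, Bb3, F3, moving down a 4th each time.
So cell 4 is C3 Bb2 F3 G3 Bb3.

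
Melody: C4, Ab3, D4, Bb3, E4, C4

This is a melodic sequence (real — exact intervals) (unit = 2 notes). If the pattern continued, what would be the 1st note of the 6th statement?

With 2-note cells, note 1 of each statement runs C4, D4, E4.
Extending up a 2nd: F#4 → G#4 → A#4.

A#4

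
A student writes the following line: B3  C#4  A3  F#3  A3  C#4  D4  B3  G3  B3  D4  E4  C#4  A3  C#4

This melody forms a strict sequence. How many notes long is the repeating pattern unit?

5

There are 15 notes; a 5-note unit gives 3 cells:
B3 C#4 A3 F#3 A3 | C#4 D4 B3 G3 B3 | D4 E4 C#4 A3 C#4
Each cell is the previous one up a 2nd — so the unit is 5 notes.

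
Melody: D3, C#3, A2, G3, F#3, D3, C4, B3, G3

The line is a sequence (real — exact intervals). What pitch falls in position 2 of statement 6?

D5

The unit is 3 notes. Position-2 pitches of the 3 shown cells: C#3, F#3, B3.
Carrying that up a 4th forward: E4 → A4 → D5.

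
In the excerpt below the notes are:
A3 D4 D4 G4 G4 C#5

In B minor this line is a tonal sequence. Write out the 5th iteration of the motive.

Unit = 2 notes; the statements start on A3, D4, G4, moving up a 4th each time.
Extending up a 4th: C#5 → F#5.
From F#5 the diatonic shape gives F#5 B5.

F#5 B5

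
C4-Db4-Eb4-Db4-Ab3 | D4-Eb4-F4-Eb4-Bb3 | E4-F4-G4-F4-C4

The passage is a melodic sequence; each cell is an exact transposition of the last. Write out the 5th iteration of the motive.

The 5-note cells begin on C4, D4, E4 — each up a 2nd from the last.
Extending up a 2nd: F#4 → G#4.
So cell 5 is G#4 A4 B4 A4 E4.

G#4 A4 B4 A4 E4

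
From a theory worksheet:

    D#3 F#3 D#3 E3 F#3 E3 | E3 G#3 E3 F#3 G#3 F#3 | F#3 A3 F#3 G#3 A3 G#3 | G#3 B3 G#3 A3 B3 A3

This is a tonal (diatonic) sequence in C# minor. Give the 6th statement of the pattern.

B3 D#4 B3 C#4 D#4 C#4

With a 6-note motive the entries are D#3, E3, F#3, G#3, each up a 2nd from the previous.
Extending up a 2nd: A3 → B3.
Statement 6 starts on B3 and keeps the same diatonic contour: B3 D#4 B3 C#4 D#4 C#4.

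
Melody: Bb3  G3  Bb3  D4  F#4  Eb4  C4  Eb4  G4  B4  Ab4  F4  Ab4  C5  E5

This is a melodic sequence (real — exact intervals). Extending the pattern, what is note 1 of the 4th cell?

With 5-note cells, note 1 of each statement runs Bb3, Eb4, Ab4.
Each moves up a 4th; the next is Db5.

Db5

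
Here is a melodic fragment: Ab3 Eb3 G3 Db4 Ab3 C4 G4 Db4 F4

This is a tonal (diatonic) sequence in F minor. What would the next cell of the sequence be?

C5 G4 Bb4

Taking 3-note groups, the heads are Ab3, Db4, G4: the pattern moves up a 4th.
So cell 4 is C5 G4 Bb4.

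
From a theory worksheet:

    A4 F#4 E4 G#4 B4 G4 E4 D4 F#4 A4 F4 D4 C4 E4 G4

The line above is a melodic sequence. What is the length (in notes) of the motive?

5

Try groups of 5 (3 cells in 15 notes):
A4 F#4 E4 G#4 B4 | G4 E4 D4 F#4 A4 | F4 D4 C4 E4 G4
That's a consistent down a 2nd shift per cell, and no other grouping gives one.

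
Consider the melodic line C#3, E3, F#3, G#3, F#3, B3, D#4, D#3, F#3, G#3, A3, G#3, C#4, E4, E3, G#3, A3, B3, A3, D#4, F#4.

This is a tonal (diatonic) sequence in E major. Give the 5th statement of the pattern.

Unit = 7 notes; the statements start on C#3, D#3, E3, moving up a 2nd each time.
Extending up a 2nd: F#3 → G#3.
So cell 5 is G#3 B3 C#4 D#4 C#4 F#4 A4.

G#3 B3 C#4 D#4 C#4 F#4 A4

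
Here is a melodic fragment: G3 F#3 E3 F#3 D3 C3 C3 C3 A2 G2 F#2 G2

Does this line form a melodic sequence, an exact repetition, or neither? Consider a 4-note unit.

neither

Note 3 of cell 2 is C3; if this were a sequence it would be B2. No unit length gives a consistent transposition pattern.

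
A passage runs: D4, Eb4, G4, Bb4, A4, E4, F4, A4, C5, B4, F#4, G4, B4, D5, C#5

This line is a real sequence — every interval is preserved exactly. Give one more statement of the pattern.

Taking 5-note groups, the heads are D4, E4, F#4: the pattern moves up a 2nd.
Statement 4 starts on G#4 and keeps the same exact contour: G#4 A4 C#5 E5 D#5.

G#4 A4 C#5 E5 D#5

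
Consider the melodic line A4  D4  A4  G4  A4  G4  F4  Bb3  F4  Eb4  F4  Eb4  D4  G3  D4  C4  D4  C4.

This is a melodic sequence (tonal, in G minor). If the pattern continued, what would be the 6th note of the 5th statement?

With 6-note cells, note 6 of each statement runs G4, Eb4, C4.
Each moves down a 3rd. Continuing: A3 → F3.

F3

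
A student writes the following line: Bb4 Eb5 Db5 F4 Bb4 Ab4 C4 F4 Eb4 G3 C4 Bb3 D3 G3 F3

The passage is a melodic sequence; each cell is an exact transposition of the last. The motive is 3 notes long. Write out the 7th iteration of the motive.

E2 A2 G2

Taking 3-note groups, the heads are Bb4, F4, C4, G3, D3: the pattern moves down a 4th.
Carrying on: A2 → E2.
From E2 the exact shape gives E2 A2 G2.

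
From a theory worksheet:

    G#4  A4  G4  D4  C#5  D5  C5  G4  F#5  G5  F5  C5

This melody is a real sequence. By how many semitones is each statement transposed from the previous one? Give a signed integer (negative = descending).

With a 4-note motive the entries are G#4, C#5, F#5, each up a 4th from the previous.
G#4→C#5 is 73 − 68 = 5 semitones.

5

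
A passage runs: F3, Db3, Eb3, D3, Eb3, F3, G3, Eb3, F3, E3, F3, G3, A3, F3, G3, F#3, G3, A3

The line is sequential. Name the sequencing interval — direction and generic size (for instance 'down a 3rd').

up a 2nd

With a 6-note motive the entries are F3, G3, A3, each up a 2nd from the previous.
F3 to G3 is up a 2nd.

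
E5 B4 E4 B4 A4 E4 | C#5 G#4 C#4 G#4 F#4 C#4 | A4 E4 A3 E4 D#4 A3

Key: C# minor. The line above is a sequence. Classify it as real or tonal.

tonal

Every note is diatonic to C# minor.
Cell 1 has -2 semitones from note 4 to 5, but cell 3 has -1 — the interval quality changes while the contour stays the same, which is the hallmark of a tonal sequence.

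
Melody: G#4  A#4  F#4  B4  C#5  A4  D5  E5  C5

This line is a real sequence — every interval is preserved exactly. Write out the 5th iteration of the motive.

With a 3-note motive the entries are G#4, B4, D5, each up a 3rd from the previous.
Continuing the starts: F5 → Ab5.
Statement 5 starts on Ab5 and keeps the same exact contour: Ab5 Bb5 Gb5.

Ab5 Bb5 Gb5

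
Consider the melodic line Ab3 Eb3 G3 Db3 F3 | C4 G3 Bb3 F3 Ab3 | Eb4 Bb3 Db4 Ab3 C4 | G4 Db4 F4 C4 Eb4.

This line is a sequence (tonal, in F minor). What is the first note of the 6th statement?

Taking 5-note groups, the heads are Ab3, C4, Eb4, G4: the pattern moves up a 3rd.
Continuing: Bb4 → Db5. Statement 6 starts on Db5.

Db5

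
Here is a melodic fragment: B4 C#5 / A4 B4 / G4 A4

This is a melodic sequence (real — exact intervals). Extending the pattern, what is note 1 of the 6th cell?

Db4

With 2-note cells, note 1 of each statement runs B4, A4, G4.
Extending down a 2nd: F4 → Eb4 → Db4.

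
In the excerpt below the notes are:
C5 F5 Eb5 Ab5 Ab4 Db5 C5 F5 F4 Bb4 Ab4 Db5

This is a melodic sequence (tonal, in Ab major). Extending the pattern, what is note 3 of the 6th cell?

Bb3

Grouping in 4s, the 3rd note of each cell is Eb5, C5, Ab4.
Extending down a 3rd: F4 → Db4 → Bb3.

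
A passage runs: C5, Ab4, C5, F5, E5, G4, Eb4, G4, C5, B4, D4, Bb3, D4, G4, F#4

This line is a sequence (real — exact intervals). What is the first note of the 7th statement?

The 5-note cells begin on C5, G4, D4 — each down a 4th from the last.
Continuing: A3 → E3 → B2 → F#2. Statement 7 starts on F#2.

F#2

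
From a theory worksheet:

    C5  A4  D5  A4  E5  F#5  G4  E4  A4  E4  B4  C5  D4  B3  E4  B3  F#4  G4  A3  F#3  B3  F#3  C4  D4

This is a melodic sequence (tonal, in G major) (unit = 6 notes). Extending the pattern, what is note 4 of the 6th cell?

Grouping in 6s, the 4th note of each cell is A4, E4, B3, F#3.
Each moves down a 4th. Continuing: C3 → G2.

G2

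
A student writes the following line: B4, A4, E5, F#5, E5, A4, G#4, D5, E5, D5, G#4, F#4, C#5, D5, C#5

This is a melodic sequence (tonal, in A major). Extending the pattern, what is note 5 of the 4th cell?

B4

The unit is 5 notes. Position-5 pitches of the 3 shown cells: E5, D5, C#5.
Each moves down a 2nd; the next is B4.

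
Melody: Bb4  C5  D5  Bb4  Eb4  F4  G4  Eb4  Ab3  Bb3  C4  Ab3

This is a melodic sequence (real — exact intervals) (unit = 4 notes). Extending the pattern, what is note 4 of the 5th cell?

Gb2

The unit is 4 notes. Position-4 pitches of the 3 shown cells: Bb4, Eb4, Ab3.
Extending down a 5th: Db3 → Gb2.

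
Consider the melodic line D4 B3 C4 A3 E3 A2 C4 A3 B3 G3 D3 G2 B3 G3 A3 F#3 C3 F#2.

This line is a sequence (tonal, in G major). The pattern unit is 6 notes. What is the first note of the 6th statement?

F#3

The 6-note cells begin on D4, C4, B3 — each down a 2nd from the last.
Extending the heads down a 2nd: A3 → G3 → F#3.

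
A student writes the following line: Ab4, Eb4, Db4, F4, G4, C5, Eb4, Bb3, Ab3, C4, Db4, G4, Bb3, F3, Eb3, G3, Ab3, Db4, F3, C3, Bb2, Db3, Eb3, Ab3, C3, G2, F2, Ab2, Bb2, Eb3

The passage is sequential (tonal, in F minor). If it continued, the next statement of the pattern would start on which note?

G2

The 6-note cells begin on Ab4, Eb4, Bb3, F3, C3 — each down a 4th from the last.
The next head, down a 4th from C3, is G2.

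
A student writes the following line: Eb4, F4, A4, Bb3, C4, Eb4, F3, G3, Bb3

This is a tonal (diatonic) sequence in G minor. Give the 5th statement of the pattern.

Taking 3-note groups, the heads are Eb4, Bb3, F3: the pattern moves down a 4th.
Extending down a 4th: C3 → G2.
From G2 the diatonic shape gives G2 A2 C3.

G2 A2 C3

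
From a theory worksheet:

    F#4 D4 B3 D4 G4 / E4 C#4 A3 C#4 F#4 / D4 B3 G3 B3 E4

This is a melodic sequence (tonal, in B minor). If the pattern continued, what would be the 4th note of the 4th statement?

The unit is 5 notes. Position-4 pitches of the 3 shown cells: D4, C#4, B3.
Each moves down a 2nd; the next is A3.

A3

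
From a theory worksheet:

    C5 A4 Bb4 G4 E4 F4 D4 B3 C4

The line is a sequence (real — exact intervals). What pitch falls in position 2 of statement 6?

Grouping in 3s, the 2nd note of each cell is A4, E4, B3.
Each moves down a 4th. Continuing: F#3 → C#3 → G#2.

G#2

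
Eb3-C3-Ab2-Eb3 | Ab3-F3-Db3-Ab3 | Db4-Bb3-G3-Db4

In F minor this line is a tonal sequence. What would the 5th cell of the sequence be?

With a 4-note motive the entries are Eb3, Ab3, Db4, each up a 4th from the previous.
Extending up a 4th: G4 → C5.
From C5 the diatonic shape gives C5 Ab4 F4 C5.

C5 Ab4 F4 C5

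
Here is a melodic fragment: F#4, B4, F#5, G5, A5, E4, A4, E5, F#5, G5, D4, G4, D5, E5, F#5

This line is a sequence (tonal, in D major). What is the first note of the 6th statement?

A3

Unit = 5 notes; the statements start on F#4, E4, D4, moving down a 2nd each time.
Extending the heads down a 2nd: C#4 → B3 → A3.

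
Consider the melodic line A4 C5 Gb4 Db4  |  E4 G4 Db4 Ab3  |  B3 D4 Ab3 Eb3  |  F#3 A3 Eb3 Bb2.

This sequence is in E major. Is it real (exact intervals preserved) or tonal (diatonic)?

Each cell has the same semitone pattern (3, -6, -5) — intervals are preserved exactly.
And C5 lies outside E major, so the sequence is real rather than tonal.

real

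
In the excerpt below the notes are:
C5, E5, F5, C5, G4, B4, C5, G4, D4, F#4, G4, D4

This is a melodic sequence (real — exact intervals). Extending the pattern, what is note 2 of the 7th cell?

Grouping in 4s, the 2nd note of each cell is E5, B4, F#4.
Carrying that down a 4th forward: C#4 → G#3 → D#3 → A#2.

A#2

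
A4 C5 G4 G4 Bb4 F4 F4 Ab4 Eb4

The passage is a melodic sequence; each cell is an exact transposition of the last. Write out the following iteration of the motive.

With a 3-note motive the entries are A4, G4, F4, each down a 2nd from the previous.
Statement 4 starts on Eb4 and keeps the same exact contour: Eb4 Gb4 Db4.

Eb4 Gb4 Db4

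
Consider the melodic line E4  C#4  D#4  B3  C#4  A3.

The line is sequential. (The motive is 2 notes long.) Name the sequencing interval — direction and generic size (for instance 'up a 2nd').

With a 2-note motive the entries are E4, D#4, C#4, each down a 2nd from the previous.
E4 to D#4 is down a 2nd.

down a 2nd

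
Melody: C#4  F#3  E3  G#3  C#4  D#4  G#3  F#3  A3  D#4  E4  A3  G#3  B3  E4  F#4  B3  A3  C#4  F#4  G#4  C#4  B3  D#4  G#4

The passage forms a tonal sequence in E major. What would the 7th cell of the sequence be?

B4 E4 D#4 F#4 B4

Taking 5-note groups, the heads are C#4, D#4, E4, F#4, G#4: the pattern moves up a 2nd.
Carrying on: A4 → B4.
Statement 7 starts on B4 and keeps the same diatonic contour: B4 E4 D#4 F#4 B4.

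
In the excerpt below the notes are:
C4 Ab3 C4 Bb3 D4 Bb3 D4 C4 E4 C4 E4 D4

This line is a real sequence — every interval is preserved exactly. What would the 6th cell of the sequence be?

A#4 F#4 A#4 G#4

Taking 4-note groups, the heads are C4, D4, E4: the pattern moves up a 2nd.
Extending up a 2nd: F#4 → G#4 → A#4.
So cell 6 is A#4 F#4 A#4 G#4.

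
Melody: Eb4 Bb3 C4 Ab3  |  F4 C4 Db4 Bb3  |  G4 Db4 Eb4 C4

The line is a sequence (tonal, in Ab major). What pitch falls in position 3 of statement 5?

Grouping in 4s, the 3rd note of each cell is C4, Db4, Eb4.
Each moves up a 2nd. Continuing: F4 → G4.

G4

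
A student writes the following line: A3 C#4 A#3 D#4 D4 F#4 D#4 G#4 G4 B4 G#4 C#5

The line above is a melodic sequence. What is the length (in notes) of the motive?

4

12 notes total. Splitting into 3 groups of 4:
A3 C#4 A#3 D#4 | D4 F#4 D#4 G#4 | G4 B4 G#4 C#5
Every group is a transposition up a 4th of the one before; no shorter unit works.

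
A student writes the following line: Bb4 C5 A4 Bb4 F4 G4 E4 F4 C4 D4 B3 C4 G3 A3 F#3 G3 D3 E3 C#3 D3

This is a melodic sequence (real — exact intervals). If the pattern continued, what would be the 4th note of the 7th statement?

Grouping in 4s, the 4th note of each cell is Bb4, F4, C4, G3, D3.
Carrying that down a 4th forward: A2 → E2.

E2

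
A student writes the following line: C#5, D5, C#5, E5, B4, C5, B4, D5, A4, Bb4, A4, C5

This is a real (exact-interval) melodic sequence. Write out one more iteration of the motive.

With a 4-note motive the entries are C#5, B4, A4, each down a 2nd from the previous.
From G4 the exact shape gives G4 Ab4 G4 Bb4.

G4 Ab4 G4 Bb4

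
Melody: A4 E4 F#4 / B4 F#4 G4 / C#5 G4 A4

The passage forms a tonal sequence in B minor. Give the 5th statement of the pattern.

Taking 3-note groups, the heads are A4, B4, C#5: the pattern moves up a 2nd.
Carrying on: D5 → E5.
Statement 5 starts on E5 and keeps the same diatonic contour: E5 B4 C#5.

E5 B4 C#5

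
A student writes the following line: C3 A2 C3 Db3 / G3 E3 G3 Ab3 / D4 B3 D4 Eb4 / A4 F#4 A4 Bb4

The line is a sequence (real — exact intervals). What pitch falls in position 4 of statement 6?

C6

The unit is 4 notes. Position-4 pitches of the 4 shown cells: Db3, Ab3, Eb4, Bb4.
Each moves up a 5th. Continuing: F5 → C6.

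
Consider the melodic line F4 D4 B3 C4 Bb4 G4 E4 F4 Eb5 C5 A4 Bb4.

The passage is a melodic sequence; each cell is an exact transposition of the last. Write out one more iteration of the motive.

Ab5 F5 D5 Eb5

Taking 4-note groups, the heads are F4, Bb4, Eb5: the pattern moves up a 4th.
So cell 4 is Ab5 F5 D5 Eb5.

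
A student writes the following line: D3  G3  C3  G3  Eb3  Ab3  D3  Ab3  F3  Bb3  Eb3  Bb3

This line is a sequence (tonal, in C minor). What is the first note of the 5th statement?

Ab3

Taking 4-note groups, the heads are D3, Eb3, F3: the pattern moves up a 2nd.
Continuing: G3 → Ab3. Statement 5 starts on Ab3.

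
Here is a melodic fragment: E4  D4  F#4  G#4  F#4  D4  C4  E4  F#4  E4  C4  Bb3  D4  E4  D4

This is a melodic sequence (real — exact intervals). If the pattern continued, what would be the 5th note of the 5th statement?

With 5-note cells, note 5 of each statement runs F#4, E4, D4.
Each moves down a 2nd. Continuing: C4 → Bb3.

Bb3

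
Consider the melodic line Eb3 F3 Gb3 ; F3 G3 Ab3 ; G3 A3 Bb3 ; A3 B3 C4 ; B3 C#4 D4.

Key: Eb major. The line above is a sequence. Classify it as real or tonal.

Each cell has the same semitone pattern (2, 1) — intervals are preserved exactly.
And Gb3 lies outside Eb major, so the sequence is real rather than tonal.

real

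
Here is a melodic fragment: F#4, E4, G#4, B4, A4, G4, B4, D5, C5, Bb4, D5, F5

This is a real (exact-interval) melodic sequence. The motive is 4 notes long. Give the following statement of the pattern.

With a 4-note motive the entries are F#4, A4, C5, each up a 3rd from the previous.
So cell 4 is Eb5 Db5 F5 Ab5.

Eb5 Db5 F5 Ab5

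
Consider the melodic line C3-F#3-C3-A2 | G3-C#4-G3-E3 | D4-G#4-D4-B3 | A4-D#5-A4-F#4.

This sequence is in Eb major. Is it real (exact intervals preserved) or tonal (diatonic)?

Each cell has the same semitone pattern (6, -6, -3) — intervals are preserved exactly.
And F#3 lies outside Eb major, so the sequence is real rather than tonal.

real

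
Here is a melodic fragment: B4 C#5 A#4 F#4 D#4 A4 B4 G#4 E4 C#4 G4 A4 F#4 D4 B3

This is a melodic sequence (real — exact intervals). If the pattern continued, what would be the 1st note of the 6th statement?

Db4

With 5-note cells, note 1 of each statement runs B4, A4, G4.
Carrying that down a 2nd forward: F4 → Eb4 → Db4.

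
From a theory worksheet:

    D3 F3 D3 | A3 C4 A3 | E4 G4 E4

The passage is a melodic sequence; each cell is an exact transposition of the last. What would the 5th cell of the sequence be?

With a 3-note motive the entries are D3, A3, E4, each up a 5th from the previous.
Carrying on: B4 → F#5.
From F#5 the exact shape gives F#5 A5 F#5.

F#5 A5 F#5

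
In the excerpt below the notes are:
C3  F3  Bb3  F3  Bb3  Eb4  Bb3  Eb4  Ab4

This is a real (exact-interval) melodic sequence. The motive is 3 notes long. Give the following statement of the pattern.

Eb4 Ab4 Db5

Taking 3-note groups, the heads are C3, F3, Bb3: the pattern moves up a 4th.
From Eb4 the exact shape gives Eb4 Ab4 Db5.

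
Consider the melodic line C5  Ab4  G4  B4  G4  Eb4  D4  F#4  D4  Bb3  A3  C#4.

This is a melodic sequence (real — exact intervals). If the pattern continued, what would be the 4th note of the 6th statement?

A#2

With 4-note cells, note 4 of each statement runs B4, F#4, C#4.
Carrying that down a 4th forward: G#3 → D#3 → A#2.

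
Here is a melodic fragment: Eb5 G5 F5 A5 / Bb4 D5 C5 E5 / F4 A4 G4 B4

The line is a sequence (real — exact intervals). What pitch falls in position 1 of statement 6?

With 4-note cells, note 1 of each statement runs Eb5, Bb4, F4.
Carrying that down a 4th forward: C4 → G3 → D3.

D3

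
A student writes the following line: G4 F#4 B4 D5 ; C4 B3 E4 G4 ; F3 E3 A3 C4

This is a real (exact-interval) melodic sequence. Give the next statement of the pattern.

Bb2 A2 D3 F3

Taking 4-note groups, the heads are G4, C4, F3: the pattern moves down a 5th.
So cell 4 is Bb2 A2 D3 F3.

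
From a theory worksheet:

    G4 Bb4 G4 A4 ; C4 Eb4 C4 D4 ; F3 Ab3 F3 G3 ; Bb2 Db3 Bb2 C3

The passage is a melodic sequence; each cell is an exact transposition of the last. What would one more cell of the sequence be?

With a 4-note motive the entries are G4, C4, F3, Bb2, each down a 5th from the previous.
So cell 5 is Eb2 Gb2 Eb2 F2.

Eb2 Gb2 Eb2 F2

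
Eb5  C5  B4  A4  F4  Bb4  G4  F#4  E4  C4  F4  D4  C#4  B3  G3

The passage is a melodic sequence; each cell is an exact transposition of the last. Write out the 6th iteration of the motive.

The 5-note cells begin on Eb5, Bb4, F4 — each down a 4th from the last.
Continuing the starts: C4 → G3 → D3.
From D3 the exact shape gives D3 B2 A#2 G#2 E2.

D3 B2 A#2 G#2 E2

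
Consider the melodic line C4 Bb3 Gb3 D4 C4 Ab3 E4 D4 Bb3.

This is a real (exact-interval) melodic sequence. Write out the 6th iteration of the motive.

A#4 G#4 E4

Taking 3-note groups, the heads are C4, D4, E4: the pattern moves up a 2nd.
Extending up a 2nd: F#4 → G#4 → A#4.
From A#4 the exact shape gives A#4 G#4 E4.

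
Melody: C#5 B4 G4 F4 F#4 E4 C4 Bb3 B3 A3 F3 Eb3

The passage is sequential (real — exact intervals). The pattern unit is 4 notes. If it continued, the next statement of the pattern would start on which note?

Taking 4-note groups, the heads are C#5, F#4, B3: the pattern moves down a 5th.
The next head, down a 5th from B3, is E3.

E3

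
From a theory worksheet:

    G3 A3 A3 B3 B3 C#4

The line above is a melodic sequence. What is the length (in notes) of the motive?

6 notes total. Splitting into 3 groups of 2:
G3 A3 | A3 B3 | B3 C#4
That's a consistent up a 2nd shift per cell, and no other grouping gives one.

2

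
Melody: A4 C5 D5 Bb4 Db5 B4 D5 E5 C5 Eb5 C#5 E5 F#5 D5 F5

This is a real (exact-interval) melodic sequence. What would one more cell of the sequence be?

Unit = 5 notes; the statements start on A4, B4, C#5, moving up a 2nd each time.
From D#5 the exact shape gives D#5 F#5 G#5 E5 G5.

D#5 F#5 G#5 E5 G5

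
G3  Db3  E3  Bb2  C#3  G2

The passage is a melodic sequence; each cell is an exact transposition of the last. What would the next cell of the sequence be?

A#2 E2

With a 2-note motive the entries are G3, E3, C#3, each down a 3rd from the previous.
Statement 4 starts on A#2 and keeps the same exact contour: A#2 E2.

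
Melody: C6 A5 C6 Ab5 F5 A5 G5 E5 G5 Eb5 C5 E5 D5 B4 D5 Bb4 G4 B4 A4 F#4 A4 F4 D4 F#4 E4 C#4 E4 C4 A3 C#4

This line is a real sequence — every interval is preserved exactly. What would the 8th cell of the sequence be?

C#3 A#2 C#3 A2 F#2 A#2

Taking 6-note groups, the heads are C6, G5, D5, A4, E4: the pattern moves down a 4th.
Carrying on: B3 → F#3 → C#3.
From C#3 the exact shape gives C#3 A#2 C#3 A2 F#2 A#2.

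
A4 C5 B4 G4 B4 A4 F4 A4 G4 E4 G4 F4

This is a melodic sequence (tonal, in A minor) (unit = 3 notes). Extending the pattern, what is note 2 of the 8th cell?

Grouping in 3s, the 2nd note of each cell is C5, B4, A4, G4.
Each moves down a 2nd. Continuing: F4 → E4 → D4 → C4.

C4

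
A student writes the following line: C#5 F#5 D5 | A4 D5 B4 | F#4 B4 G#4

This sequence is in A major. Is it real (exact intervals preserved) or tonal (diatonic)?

tonal

Every note is diatonic to A major.
Cell 1 has -4 semitones from note 2 to 3, but cell 2 has -3 — the interval quality changes while the contour stays the same, which is the hallmark of a tonal sequence.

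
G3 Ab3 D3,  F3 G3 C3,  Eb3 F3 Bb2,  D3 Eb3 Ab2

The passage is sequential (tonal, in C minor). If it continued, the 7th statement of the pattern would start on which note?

Unit = 3 notes; the statements start on G3, F3, Eb3, D3, moving down a 2nd each time.
Extending the heads down a 2nd: C3 → Bb2 → Ab2.

Ab2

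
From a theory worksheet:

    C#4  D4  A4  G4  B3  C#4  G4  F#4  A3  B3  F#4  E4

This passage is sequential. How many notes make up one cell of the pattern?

4

Try groups of 4 (3 cells in 12 notes):
C#4 D4 A4 G4 | B3 C#4 G4 F#4 | A3 B3 F#4 E4
Each cell is the previous one down a 2nd — so the unit is 4 notes.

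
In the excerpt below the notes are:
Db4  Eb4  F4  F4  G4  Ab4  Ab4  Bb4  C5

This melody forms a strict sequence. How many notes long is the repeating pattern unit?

3

9 notes total. Splitting into 3 groups of 3:
Db4 Eb4 F4 | F4 G4 Ab4 | Ab4 Bb4 C5
Every group is a transposition up a 3rd of the one before; no shorter unit works.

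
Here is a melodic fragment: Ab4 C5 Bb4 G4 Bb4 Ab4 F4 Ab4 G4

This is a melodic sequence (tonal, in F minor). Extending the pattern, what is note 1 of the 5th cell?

Db4

With 3-note cells, note 1 of each statement runs Ab4, G4, F4.
Carrying that down a 2nd forward: Eb4 → Db4.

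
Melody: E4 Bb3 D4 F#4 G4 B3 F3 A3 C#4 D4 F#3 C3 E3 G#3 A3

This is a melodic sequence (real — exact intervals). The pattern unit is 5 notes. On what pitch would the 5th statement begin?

Taking 5-note groups, the heads are E4, B3, F#3: the pattern moves down a 4th.
Extending the heads down a 4th: C#3 → G#2.

G#2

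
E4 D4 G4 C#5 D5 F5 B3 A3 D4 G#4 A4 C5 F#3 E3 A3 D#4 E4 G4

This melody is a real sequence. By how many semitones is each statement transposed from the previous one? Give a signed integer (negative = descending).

Taking 6-note groups, the heads are E4, B3, F#3: the pattern moves down a 4th.
Counting half-steps from E4 to B3: -5.

-5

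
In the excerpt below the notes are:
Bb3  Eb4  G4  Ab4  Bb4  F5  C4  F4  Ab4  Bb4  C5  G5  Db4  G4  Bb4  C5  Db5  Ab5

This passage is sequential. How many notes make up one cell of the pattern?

6

18 notes total. Splitting into 3 groups of 6:
Bb3 Eb4 G4 Ab4 Bb4 F5 | C4 F4 Ab4 Bb4 C5 G5 | Db4 G4 Bb4 C5 Db5 Ab5
Every group is a transposition up a 2nd of the one before; no shorter unit works.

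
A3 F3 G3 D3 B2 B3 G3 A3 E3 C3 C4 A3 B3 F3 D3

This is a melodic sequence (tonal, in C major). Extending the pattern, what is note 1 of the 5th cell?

With 5-note cells, note 1 of each statement runs A3, B3, C4.
Each moves up a 2nd. Continuing: D4 → E4.

E4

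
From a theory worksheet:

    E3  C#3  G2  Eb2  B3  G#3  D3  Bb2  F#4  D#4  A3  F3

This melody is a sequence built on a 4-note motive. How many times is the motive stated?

12 notes in groups of 4 gives 12/4 = 3 statements.
Starts: E3, B3, F#4 — each up a 5th.

3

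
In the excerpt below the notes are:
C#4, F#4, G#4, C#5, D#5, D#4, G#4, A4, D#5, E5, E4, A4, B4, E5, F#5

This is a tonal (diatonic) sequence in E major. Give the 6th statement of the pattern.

A4 D#5 E5 A5 B5

The 5-note cells begin on C#4, D#4, E4 — each up a 2nd from the last.
Carrying on: F#4 → G#4 → A4.
So cell 6 is A4 D#5 E5 A5 B5.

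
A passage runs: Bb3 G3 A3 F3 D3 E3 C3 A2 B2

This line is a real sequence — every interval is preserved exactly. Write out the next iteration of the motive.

With a 3-note motive the entries are Bb3, F3, C3, each down a 4th from the previous.
So cell 4 is G2 E2 F#2.

G2 E2 F#2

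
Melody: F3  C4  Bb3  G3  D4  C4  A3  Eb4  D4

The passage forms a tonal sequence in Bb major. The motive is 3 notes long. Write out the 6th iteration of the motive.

Taking 3-note groups, the heads are F3, G3, A3: the pattern moves up a 2nd.
Continuing the starts: Bb3 → C4 → D4.
From D4 the diatonic shape gives D4 A4 G4.

D4 A4 G4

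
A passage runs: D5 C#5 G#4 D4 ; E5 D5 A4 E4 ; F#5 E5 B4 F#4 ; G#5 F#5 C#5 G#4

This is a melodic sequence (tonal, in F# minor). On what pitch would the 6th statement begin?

B5

Taking 4-note groups, the heads are D5, E5, F#5, G#5: the pattern moves up a 2nd.
Extending the heads up a 2nd: A5 → B5.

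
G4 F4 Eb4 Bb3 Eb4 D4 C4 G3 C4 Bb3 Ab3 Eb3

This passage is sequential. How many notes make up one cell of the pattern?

12 notes total. Splitting into 3 groups of 4:
G4 F4 Eb4 Bb3 | Eb4 D4 C4 G3 | C4 Bb3 Ab3 Eb3
Each cell is the previous one down a 3rd — so the unit is 4 notes.

4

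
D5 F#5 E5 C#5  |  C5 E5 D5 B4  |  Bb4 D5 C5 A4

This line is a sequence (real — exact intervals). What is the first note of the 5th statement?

Gb4

Taking 4-note groups, the heads are D5, C5, Bb4: the pattern moves down a 2nd.
Extending the heads down a 2nd: Ab4 → Gb4.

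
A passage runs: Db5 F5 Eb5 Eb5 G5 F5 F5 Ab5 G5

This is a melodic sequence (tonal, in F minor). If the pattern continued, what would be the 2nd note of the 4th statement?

Grouping in 3s, the 2nd note of each cell is F5, G5, Ab5.
From Ab5, up a 2nd gives Bb5.

Bb5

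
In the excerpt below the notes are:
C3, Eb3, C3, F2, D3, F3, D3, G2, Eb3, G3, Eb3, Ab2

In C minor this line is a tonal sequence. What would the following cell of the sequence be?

F3 Ab3 F3 Bb2

Unit = 4 notes; the statements start on C3, D3, Eb3, moving up a 2nd each time.
From F3 the diatonic shape gives F3 Ab3 F3 Bb2.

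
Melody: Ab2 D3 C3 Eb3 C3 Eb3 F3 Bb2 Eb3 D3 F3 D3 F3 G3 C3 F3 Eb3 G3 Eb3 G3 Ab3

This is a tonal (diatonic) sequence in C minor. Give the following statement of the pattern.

Unit = 7 notes; the statements start on Ab2, Bb2, C3, moving up a 2nd each time.
From D3 the diatonic shape gives D3 G3 F3 Ab3 F3 Ab3 Bb3.

D3 G3 F3 Ab3 F3 Ab3 Bb3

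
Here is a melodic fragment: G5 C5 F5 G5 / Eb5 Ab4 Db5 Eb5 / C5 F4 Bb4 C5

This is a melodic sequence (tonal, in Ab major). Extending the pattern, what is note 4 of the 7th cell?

Bb3

The unit is 4 notes. Position-4 pitches of the 3 shown cells: G5, Eb5, C5.
Extending down a 3rd: Ab4 → F4 → Db4 → Bb3.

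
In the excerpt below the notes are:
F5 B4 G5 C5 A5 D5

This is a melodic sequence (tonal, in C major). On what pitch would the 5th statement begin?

Unit = 2 notes; the statements start on F5, G5, A5, moving up a 2nd each time.
Continuing: B5 → C6. Statement 5 starts on C6.

C6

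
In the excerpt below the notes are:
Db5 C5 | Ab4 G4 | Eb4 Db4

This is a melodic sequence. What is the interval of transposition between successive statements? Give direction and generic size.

Taking 2-note groups, the heads are Db5, Ab4, Eb4: the pattern moves down a 4th.
From Db5 to Ab4: down a 4th.

down a 4th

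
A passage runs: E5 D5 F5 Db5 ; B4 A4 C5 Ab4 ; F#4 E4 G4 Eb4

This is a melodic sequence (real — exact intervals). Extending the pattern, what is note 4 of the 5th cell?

F3

The unit is 4 notes. Position-4 pitches of the 3 shown cells: Db5, Ab4, Eb4.
Extending down a 4th: Bb3 → F3.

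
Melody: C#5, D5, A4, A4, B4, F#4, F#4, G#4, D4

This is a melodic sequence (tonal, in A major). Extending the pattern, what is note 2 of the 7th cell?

The unit is 3 notes. Position-2 pitches of the 3 shown cells: D5, B4, G#4.
Extending down a 3rd: E4 → C#4 → A3 → F#3.

F#3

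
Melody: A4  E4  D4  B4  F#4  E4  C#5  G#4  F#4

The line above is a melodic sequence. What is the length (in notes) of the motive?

3

Try groups of 3 (3 cells in 9 notes):
A4 E4 D4 | B4 F#4 E4 | C#5 G#4 F#4
Each cell is the previous one up a 2nd — so the unit is 3 notes.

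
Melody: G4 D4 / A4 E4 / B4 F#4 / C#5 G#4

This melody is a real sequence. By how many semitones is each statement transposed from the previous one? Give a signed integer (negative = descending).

The 2-note cells begin on G4, A4, B4, C#5 — each up a 2nd from the last.
Counting half-steps from G4 to A4: 2.

2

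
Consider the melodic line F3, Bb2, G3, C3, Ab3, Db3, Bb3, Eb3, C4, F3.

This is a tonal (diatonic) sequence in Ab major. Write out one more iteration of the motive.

The 2-note cells begin on F3, G3, Ab3, Bb3, C4 — each up a 2nd from the last.
So cell 6 is Db4 G3.

Db4 G3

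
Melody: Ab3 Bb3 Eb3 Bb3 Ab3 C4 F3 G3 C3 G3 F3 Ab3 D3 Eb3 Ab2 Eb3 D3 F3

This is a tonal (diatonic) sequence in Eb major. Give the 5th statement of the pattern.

G2 Ab2 D2 Ab2 G2 Bb2

The 6-note cells begin on Ab3, F3, D3 — each down a 3rd from the last.
Extending down a 3rd: Bb2 → G2.
So cell 5 is G2 Ab2 D2 Ab2 G2 Bb2.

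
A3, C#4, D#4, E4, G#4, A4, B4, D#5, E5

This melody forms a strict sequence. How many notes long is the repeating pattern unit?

3

Try groups of 3 (3 cells in 9 notes):
A3 C#4 D#4 | E4 G#4 A4 | B4 D#5 E5
That's a consistent up a 5th shift per cell, and no other grouping gives one.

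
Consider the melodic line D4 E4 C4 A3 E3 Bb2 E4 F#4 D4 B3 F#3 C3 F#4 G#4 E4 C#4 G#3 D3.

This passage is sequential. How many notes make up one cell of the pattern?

18 notes total. Splitting into 3 groups of 6:
D4 E4 C4 A3 E3 Bb2 | E4 F#4 D4 B3 F#3 C3 | F#4 G#4 E4 C#4 G#3 D3
Each cell is the previous one up a 2nd — so the unit is 6 notes.

6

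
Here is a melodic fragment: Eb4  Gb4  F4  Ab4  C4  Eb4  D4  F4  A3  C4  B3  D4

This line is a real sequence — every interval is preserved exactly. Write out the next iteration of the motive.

F#3 A3 G#3 B3

Unit = 4 notes; the statements start on Eb4, C4, A3, moving down a 3rd each time.
So cell 4 is F#3 A3 G#3 B3.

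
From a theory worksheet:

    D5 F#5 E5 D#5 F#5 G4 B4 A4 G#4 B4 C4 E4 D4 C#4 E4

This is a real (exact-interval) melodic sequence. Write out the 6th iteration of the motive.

Unit = 5 notes; the statements start on D5, G4, C4, moving down a 5th each time.
Continuing the starts: F3 → Bb2 → Eb2.
From Eb2 the exact shape gives Eb2 G2 F2 E2 G2.

Eb2 G2 F2 E2 G2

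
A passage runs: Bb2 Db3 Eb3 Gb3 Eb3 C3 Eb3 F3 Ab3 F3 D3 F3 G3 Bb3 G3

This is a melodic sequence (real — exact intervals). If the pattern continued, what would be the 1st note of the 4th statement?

E3

Grouping in 5s, the 1st note of each cell is Bb2, C3, D3.
Each moves up a 2nd; the next is E3.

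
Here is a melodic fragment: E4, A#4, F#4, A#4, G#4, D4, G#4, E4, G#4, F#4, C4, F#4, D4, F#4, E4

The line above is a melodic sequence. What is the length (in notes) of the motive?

5

15 notes total. Splitting into 3 groups of 5:
E4 A#4 F#4 A#4 G#4 | D4 G#4 E4 G#4 F#4 | C4 F#4 D4 F#4 E4
Every group is a transposition down a 2nd of the one before; no shorter unit works.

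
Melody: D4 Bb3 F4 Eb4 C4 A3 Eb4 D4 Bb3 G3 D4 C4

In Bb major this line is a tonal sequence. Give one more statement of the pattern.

With a 4-note motive the entries are D4, C4, Bb3, each down a 2nd from the previous.
So cell 4 is A3 F3 C4 Bb3.

A3 F3 C4 Bb3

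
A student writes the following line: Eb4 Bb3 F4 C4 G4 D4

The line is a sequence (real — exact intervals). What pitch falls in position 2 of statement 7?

A#4

Grouping in 2s, the 2nd note of each cell is Bb3, C4, D4.
Extending up a 2nd: E4 → F#4 → G#4 → A#4.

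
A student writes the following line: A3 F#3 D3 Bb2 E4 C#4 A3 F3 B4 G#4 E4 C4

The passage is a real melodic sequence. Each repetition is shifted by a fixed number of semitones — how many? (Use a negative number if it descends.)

7

With a 4-note motive the entries are A3, E4, B4, each up a 5th from the previous.
A3 to E4 spans +7 semitones.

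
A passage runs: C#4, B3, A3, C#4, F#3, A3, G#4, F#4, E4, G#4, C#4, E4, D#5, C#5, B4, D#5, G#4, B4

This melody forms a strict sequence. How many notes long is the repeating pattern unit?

6

There are 18 notes; a 6-note unit gives 3 cells:
C#4 B3 A3 C#4 F#3 A3 | G#4 F#4 E4 G#4 C#4 E4 | D#5 C#5 B4 D#5 G#4 B4
Every group is a transposition up a 5th of the one before; no shorter unit works.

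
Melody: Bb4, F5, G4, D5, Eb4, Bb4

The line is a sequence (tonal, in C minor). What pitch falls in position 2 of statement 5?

With 2-note cells, note 2 of each statement runs F5, D5, Bb4.
Extending down a 3rd: G4 → Eb4.

Eb4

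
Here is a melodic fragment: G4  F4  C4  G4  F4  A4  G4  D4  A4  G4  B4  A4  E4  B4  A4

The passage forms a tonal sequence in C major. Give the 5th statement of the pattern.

The 5-note cells begin on G4, A4, B4 — each up a 2nd from the last.
Extending up a 2nd: C5 → D5.
From D5 the diatonic shape gives D5 C5 G4 D5 C5.

D5 C5 G4 D5 C5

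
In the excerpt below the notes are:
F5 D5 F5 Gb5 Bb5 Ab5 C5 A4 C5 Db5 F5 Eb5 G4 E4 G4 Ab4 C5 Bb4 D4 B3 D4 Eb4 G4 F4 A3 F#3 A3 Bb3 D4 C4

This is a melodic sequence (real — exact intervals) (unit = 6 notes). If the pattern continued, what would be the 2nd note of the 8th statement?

D#2

Grouping in 6s, the 2nd note of each cell is D5, A4, E4, B3, F#3.
Carrying that down a 4th forward: C#3 → G#2 → D#2.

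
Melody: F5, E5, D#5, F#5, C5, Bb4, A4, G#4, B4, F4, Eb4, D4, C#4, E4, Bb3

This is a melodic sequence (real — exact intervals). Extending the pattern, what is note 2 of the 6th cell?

With 5-note cells, note 2 of each statement runs E5, A4, D4.
Extending down a 5th: G3 → C3 → F2.

F2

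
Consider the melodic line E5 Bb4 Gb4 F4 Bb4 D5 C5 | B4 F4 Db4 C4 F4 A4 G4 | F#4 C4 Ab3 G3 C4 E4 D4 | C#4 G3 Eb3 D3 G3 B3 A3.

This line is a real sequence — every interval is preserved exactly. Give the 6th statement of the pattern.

Unit = 7 notes; the statements start on E5, B4, F#4, C#4, moving down a 4th each time.
Continuing the starts: G#3 → D#3.
Statement 6 starts on D#3 and keeps the same exact contour: D#3 A2 F2 E2 A2 C#3 B2.

D#3 A2 F2 E2 A2 C#3 B2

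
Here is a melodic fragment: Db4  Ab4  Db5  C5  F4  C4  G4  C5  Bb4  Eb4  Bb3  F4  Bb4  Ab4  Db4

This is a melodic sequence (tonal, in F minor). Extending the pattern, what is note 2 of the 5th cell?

Db4

The unit is 5 notes. Position-2 pitches of the 3 shown cells: Ab4, G4, F4.
Carrying that down a 2nd forward: Eb4 → Db4.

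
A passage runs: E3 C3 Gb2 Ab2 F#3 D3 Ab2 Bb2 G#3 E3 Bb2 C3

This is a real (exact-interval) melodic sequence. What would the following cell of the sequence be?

Taking 4-note groups, the heads are E3, F#3, G#3: the pattern moves up a 2nd.
From A#3 the exact shape gives A#3 F#3 C3 D3.

A#3 F#3 C3 D3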